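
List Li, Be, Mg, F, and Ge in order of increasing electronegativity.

Li is in period 2, group 1; Be is in period 2, group 2; F is in period 2, group 17; Mg is in period 3, group 2; Ge is in period 4, group 14.
Smaller atoms with higher effective nuclear charge are more electronegative.
Neither a single period nor a single group — weigh both effects.
Mg > Li: period and group pull opposite ways; the across-period shift dominates (1.31 vs 0.98).
Be > Mg: they share group 2; the group trend gives Be the larger value.
Ge > Be: period and group pull opposite ways; the across-period shift dominates (2.01 vs 1.57).
F > Ge: both effects reinforce here, so F is clearly the higher of the two.
For reference (Pauling): Li 0.98, Be 1.57, F 3.98, Mg 1.31, Ge 2.01.
So from lowest to highest: Li < Mg < Be < Ge < F.

Li < Mg < Be < Ge < F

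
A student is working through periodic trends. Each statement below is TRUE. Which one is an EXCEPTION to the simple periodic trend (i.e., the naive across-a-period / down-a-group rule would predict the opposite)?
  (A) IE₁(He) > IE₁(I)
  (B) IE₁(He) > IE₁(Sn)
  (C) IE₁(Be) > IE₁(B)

The general trend: first ionisation energy increases across a period and decreases down a group.
(A) He (period 1, group 18) vs I (period 5, group 17): the stated order agrees with the simple trend.
(B) He (period 1, group 18) vs Sn (period 5, group 14): the stated order agrees with the simple trend.
(C) Be (period 2, group 2) vs B (period 2, group 13): the stated order contradicts the simple trend.
The exception is (C): removing B's lone 2p electron is easier than breaking Be's filled 2s².

(C)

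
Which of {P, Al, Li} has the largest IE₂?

Li

Consider each +1 ion: P⁺ still has 4 valence electrons; Al⁺ still has 2 valence electrons; Li⁺ is the bare [He] core.
Pulling an electron out of a noble-gas core costs far more than removing a remaining valence electron, so Li sits at the high end of IE_2.
Valence configurations: P⁺ [Ne]3s²3p², Al⁺ [Ne]3s².
The numbers (kJ/mol): P 1907, Al 1817, Li 7298.
Overall IE_2 order: Al < P < Li.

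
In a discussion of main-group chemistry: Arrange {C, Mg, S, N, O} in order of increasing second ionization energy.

Consider each +1 ion: C⁺ still has 3 valence electrons; Mg⁺ still has 1 valence electron; S⁺ still has 5 valence electrons; N⁺ still has 4 valence electrons; O⁺ still has 5 valence electrons.
All are still removing valence electrons, so compare the +1 ions as you would atoms: IE_2 generally rises across a period (higher Z_eff) and falls down a group (larger shell), subject to the usual subshell exceptions.
Valence configurations: C⁺ [He]2s²2p¹, Mg⁺ [Ne]3s¹, S⁺ [Ne]3s²3p³, N⁺ [He]2s²2p², O⁺ [He]2s²2p³.
Approximate IE_2 values (kJ/mol): C 2353, Mg 1451, S 2252, N 2856, O 3388.
So the second ionization energies run Mg < S < C < N < O.

Mg, S, C, N, O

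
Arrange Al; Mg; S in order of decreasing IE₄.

Al > Mg > S

IE_4 is the cost of taking one more electron from the +3 cation: Al³⁺ is the bare [Ne] core; Mg³⁺ is already 1 electron into the core; S³⁺ still has 3 valence electrons.
Breaking into a closed-shell core is much more expensive than removing a leftover valence electron — Mg and Al have the largest IE_4 here.
Approximate IE_4 values (kJ/mol): Al 11577, Mg 10543, S 4556.
Hence IE_4: S < Mg < Al.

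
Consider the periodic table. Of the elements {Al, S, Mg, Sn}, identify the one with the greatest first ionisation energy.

Mg is in period 3, group 2; Al is in period 3, group 13; S is in period 3, group 16; Sn is in period 5, group 14.
Across a period the outer electron is held more tightly (higher IE₁); down a group it sits in a higher shell, more shielded, and comes off more easily.
These span different periods and groups, so the two trends combine.
Sn > Al: period and group pull opposite ways; the across-period shift dominates (709 vs 578 kJ/mol).
Mg > Sn: the two effects oppose for this pair; the down-group effect wins (738 vs 709 kJ/mol).
S > Mg: S lies to the right of Mg in period 3, so the across-period effect alone puts S higher.
Note the exception: Mg has a higher first ionization energy than Al, contrary to the simple trend — Al's single 3p electron is easier to remove than one from Mg's filled 3s².
Tabulated first ionization energy (kJ/mol): Mg 738, Al 578, S 1000, Sn 709.
The greatest first ionisation energy among these belongs to S.

S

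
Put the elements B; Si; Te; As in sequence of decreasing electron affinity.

Te > Si > As > B

B is in period 2, group 13; Si is in period 3, group 14; As is in period 4, group 15; Te is in period 5, group 16.
Electron affinity generally becomes more exothermic across a period toward the halogens and less exothermic down a group.
A diagonal step moves right (one effect) and down (the opposite effect) at once.
As > B: the two effects oppose for this pair; the across-period effect wins (78 vs 27 kJ/mol).
Si > As: the two effects oppose for this pair; the down-group effect wins (134 vs 78 kJ/mol).
Te > Si: the two effects oppose for this pair; the across-period effect wins (190 vs 134 kJ/mol).
Approximate values (kJ/mol): B 27, Si 134, As 78, Te 190.
So from highest to lowest: Te > Si > As > B.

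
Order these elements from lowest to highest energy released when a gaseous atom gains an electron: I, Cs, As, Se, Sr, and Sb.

Adding an electron releases more energy for atoms nearer the top right (short of the noble gases).
These span different periods and groups, so the two trends combine.
Cs > Sr: this pair runs against the simple trend — see the exception note.
As > Cs: both effects reinforce here, so As is clearly the higher of the two.
Sb > As: this pair runs against the simple trend — see the exception note.
Se > Sb: relative to Sb, both the across-period and down-group shifts push Se's electron affinity up.
I > Se: period and group pull opposite ways; the across-period shift dominates (295 vs 195 kJ/mol).
Note the exception: Cs has a higher electron affinity than Sr, contrary to the simple trend — adding an electron to Sr (ns²) has to open a new, higher-energy np subshell, which is unfavourable.
Note the exception: Sb has a higher electron affinity than As, contrary to the simple trend — both are half-filled np³, but the pairing/repulsion penalty for the added electron shrinks as the p orbitals become larger and more diffuse down the group, and for Sb that outweighs the weaker nuclear attraction.
Tabulated electron affinity (kJ/mol): As 78, Se 195, Sr 5, Sb 103, I 295, Cs 46.
So from lowest to highest: Sr < Cs < As < Sb < Se < I.

Sr < Cs < As < Sb < Se < I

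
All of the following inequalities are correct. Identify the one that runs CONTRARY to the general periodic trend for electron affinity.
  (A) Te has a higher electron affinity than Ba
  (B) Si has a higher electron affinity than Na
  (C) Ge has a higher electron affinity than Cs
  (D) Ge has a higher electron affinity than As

The general trend: electron affinity increases across a period and decreases down a group.
(A) Te (period 5, group 16) vs Ba (period 6, group 2): the stated order agrees with the simple trend.
(B) Si (period 3, group 14) vs Na (period 3, group 1): the stated order agrees with the simple trend.
(C) Ge (period 4, group 14) vs Cs (period 6, group 1): the stated order agrees with the simple trend.
(D) Ge (period 4, group 14) vs As (period 4, group 15): the stated order contradicts the simple trend.
The exception is (D): adding an electron to As's half-filled 4p³ is unfavourable, so Ge (4p²) has the more exothermic EA.

(D)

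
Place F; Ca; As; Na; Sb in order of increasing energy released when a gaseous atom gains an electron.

F is in period 2, group 17; Na is in period 3, group 1; Ca is in period 4, group 2; As is in period 4, group 15; Sb is in period 5, group 15.
EA tends to increase across a period and decrease down a group, though the pattern is less regular than for IE or radius.
Here both period and group differ, so the two effects have to be weighed against each other.
Na > Ca: period and group pull opposite ways; the down-group shift dominates (53 vs 2 kJ/mol).
As > Na: period and group pull opposite ways; the across-period shift dominates (78 vs 53 kJ/mol).
Sb > As: this pair runs against the simple trend — see the exception note.
F > Sb: relative to Sb, both the across-period and down-group shifts push F's electron affinity up.
Note the exception: Sb has a higher electron affinity than As, contrary to the simple trend — both are half-filled np³, but the pairing/repulsion penalty for the added electron shrinks as the p orbitals become larger and more diffuse down the group, and for Sb that outweighs the weaker nuclear attraction.
Tabulated electron affinity (kJ/mol): F 328, Na 53, Ca 2, As 78, Sb 103.
So from lowest to highest: Ca < Na < As < Sb < F.

Ca < Na < As < Sb < F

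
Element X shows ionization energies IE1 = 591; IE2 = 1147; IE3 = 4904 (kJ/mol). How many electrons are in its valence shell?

Look for the largest jump between consecutive ionization energies: IE3/IE2 ≈ 4.3, far larger than any earlier ratio.
That jump marks the point where a core electron is being removed. So the atom has 2 valence electrons.

2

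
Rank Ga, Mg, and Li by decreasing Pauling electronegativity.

Li is in period 2, group 1; Mg is in period 3, group 2; Ga is in period 4, group 13.
Smaller atoms with higher effective nuclear charge are more electronegative.
These sit on a diagonal, where the across-period and down-group effects partly cancel.
Mg > Li: period and group pull opposite ways; the across-period shift dominates (1.31 vs 0.98).
Ga > Mg: period and group pull opposite ways; the across-period shift dominates (1.81 vs 1.31).
Approximate values (Pauling): Li 0.98, Mg 1.31, Ga 1.81.
So from highest to lowest: Ga > Mg > Li.

Ga > Mg > Li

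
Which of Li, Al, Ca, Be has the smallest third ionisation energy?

IE_3 is the cost of taking one more electron from the +2 cation: Li²⁺ is already 1 electron into the core; Al²⁺ still has 1 valence electron; Ca²⁺ is the bare [Ar] core; Be²⁺ is the bare [He] core.
Core electrons are held far more tightly than valence electrons, so Ca, Li and Be top the IE_3 order.
Tabulated IE_3 (kJ/mol): Li 11815, Al 2745, Ca 4912, Be 14849.
So the third ionization energies run Al < Ca < Li < Be.

Al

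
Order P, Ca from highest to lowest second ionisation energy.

P > Ca

The second ionization energy removes an electron from the +1 ion. For each element: P⁺ still has 4 valence electrons; Ca⁺ still has 1 valence electron.
All are still removing valence electrons, so compare the +1 ions as you would atoms: IE_2 generally rises across a period (higher Z_eff) and falls down a group (larger shell), subject to the usual subshell exceptions.
Valence configurations: P⁺ [Ne]3s²3p², Ca⁺ [Ar]4s¹.
Approximate IE_2 values (kJ/mol): P 1907, Ca 1145.
Overall IE_2 order: Ca < P.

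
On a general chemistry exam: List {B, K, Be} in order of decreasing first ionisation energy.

Be, B, K

Across a period the outer electron is held more tightly (higher IE₁); down a group it sits in a higher shell, more shielded, and comes off more easily.
Here both period and group differ, so the two effects have to be weighed against each other.
B > K: relative to K, both the across-period and down-group shifts push B's first ionization energy up.
Be > B: this pair runs against the simple trend — see the exception note.
Note the exception: Be has a higher first ionization energy than B, contrary to the simple trend — removing B's lone 2p electron is easier than breaking Be's filled 2s².
Approximate values (kJ/mol): Be 900, B 801, K 419.
So from highest to lowest: Be > B > K.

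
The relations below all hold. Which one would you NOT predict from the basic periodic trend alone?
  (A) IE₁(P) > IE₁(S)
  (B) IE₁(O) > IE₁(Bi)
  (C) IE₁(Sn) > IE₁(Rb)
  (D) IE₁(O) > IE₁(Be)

(A)

The general trend: IE₁ increases across a period and decreases down a group.
(A) P (period 3, group 15) vs S (period 3, group 16): the stated order contradicts the simple trend.
(B) O (period 2, group 16) vs Bi (period 6, group 15): the stated order agrees with the simple trend.
(C) Sn (period 5, group 14) vs Rb (period 5, group 1): the stated order agrees with the simple trend.
(D) O (period 2, group 16) vs Be (period 2, group 2): the stated order agrees with the simple trend.
The exception is (A): S (3p⁴) ionizes more easily than half-filled P (3p³) because the paired 3p electron in S is pushed out by e⁻–e⁻ repulsion.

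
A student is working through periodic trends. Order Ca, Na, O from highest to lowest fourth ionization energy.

Na, O, Ca

Consider each +3 ion: Ca³⁺ is already 1 electron into the core; Na³⁺ is already 2 electrons into the core; O³⁺ still has 3 valence electrons.
Usually core removal costs more than valence removal, but here the competition is close: a tightly held n=2 valence electron can cost more to remove than an n=3 core electron, so the actual values have to decide it.
Tabulated IE_4 (kJ/mol): Ca 6491, Na 9543, O 7469.
Overall IE_4 order: Ca < O < Na.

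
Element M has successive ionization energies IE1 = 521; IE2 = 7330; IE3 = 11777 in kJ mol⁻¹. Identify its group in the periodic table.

Group 1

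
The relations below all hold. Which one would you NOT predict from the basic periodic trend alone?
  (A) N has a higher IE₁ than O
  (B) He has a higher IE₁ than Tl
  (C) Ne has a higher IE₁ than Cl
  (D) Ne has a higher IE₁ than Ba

(A)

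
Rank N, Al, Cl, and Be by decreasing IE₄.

Be, Al, N, Cl

After 3 electrons have been removed, what remains? N³⁺ still has 2 valence electrons; Al³⁺ is the bare [Ne] core; Cl³⁺ still has 4 valence electrons; Be³⁺ is already 1 electron into the core.
Core electrons are held far more tightly than valence electrons, so Al and Be top the IE_4 order.
Valence configurations: N³⁺ [He]2s², Cl³⁺ [Ne]3s²3p².
Approximate IE_4 values (kJ/mol): N 7475, Al 11577, Cl 5159, Be 21007.
Overall IE_4 order: Cl < N < Al < Be.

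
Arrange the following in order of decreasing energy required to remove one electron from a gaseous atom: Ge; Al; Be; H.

H, Be, Ge, Al

H is in period 1, group 1; Be is in period 2, group 2; Al is in period 3, group 13; Ge is in period 4, group 14.
Removing the outermost electron gets harder across a period and easier down a group.
A diagonal step moves right (one effect) and down (the opposite effect) at once.
Ge > Al: period and group pull opposite ways; the across-period shift dominates (762 vs 578 kJ/mol).
Be > Ge: period and group pull opposite ways; the down-group shift dominates (900 vs 762 kJ/mol).
H > Be: period and group pull opposite ways; the down-group shift dominates (1312 vs 900 kJ/mol).
For reference (kJ/mol): H 1312, Be 900, Al 578, Ge 762.
So from highest to lowest: H > Be > Ge > Al.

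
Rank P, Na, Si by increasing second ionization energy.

After 1 electron has been removed, what remains? P⁺ still has 4 valence electrons; Na⁺ is the bare [Ne] core; Si⁺ still has 3 valence electrons.
Breaking into a closed-shell core is much more expensive than removing a leftover valence electron — Na has the largest IE_2 here.
Valence configurations: P⁺ [Ne]3s²3p², Si⁺ [Ne]3s²3p¹.
Tabulated IE_2 (kJ/mol): P 1907, Na 4562, Si 1577.
So the second ionization energies run Si < P < Na.

Si < P < Na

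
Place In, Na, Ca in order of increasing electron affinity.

Ca < In < Na

Na is in period 3, group 1; Ca is in period 4, group 2; In is in period 5, group 13.
Electron affinity generally becomes more exothermic across a period toward the halogens and less exothermic down a group.
These sit on a diagonal, where the across-period and down-group effects partly cancel.
In > Ca: the two effects oppose for this pair; the across-period effect wins (29 vs 2 kJ/mol).
Na > In: the two effects oppose for this pair; the down-group effect wins (53 vs 29 kJ/mol).
Tabulated electron affinity (kJ/mol): Na 53, Ca 2, In 29.
So from lowest to highest: Ca < In < Na.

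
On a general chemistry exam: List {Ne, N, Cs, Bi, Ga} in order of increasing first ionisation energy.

Cs < Ga < Bi < N < Ne

N is in period 2, group 15; Ne is in period 2, group 18; Ga is in period 4, group 13; Cs is in period 6, group 1; Bi is in period 6, group 15.
Removing the outermost electron gets harder across a period and easier down a group.
Here both period and group differ, so the two effects have to be weighed against each other.
Ga > Cs: both effects reinforce here, so Ga is clearly the higher of the two.
Bi > Ga: the two effects oppose for this pair; the across-period effect wins (703 vs 579 kJ/mol).
N > Bi: N sits above Bi in group 15, so the down-group effect alone puts N higher.
Ne > N: Ne lies to the right of N in period 2, so the across-period effect alone puts Ne higher.
Tabulated first ionization energy (kJ/mol): N 1402, Ne 2081, Ga 579, Cs 376, Bi 703.
So from lowest to highest: Cs < Ga < Bi < N < Ne.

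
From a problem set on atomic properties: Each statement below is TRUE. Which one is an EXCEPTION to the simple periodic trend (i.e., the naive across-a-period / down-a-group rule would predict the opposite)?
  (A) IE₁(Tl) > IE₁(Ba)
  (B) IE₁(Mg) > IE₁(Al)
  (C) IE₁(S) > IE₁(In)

The general trend: IE₁ increases across a period and decreases down a group.
(A) Tl (period 6, group 13) vs Ba (period 6, group 2): the stated order agrees with the simple trend.
(B) Mg (period 3, group 2) vs Al (period 3, group 13): the stated order contradicts the simple trend.
(C) S (period 3, group 16) vs In (period 5, group 13): the stated order agrees with the simple trend.
The exception is (B): Al's single 3p electron is easier to remove than one from Mg's filled 3s².

(B)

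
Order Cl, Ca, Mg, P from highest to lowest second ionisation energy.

The second ionization energy removes an electron from the +1 ion. For each element: Cl⁺ still has 6 valence electrons; Ca⁺ still has 1 valence electron; Mg⁺ still has 1 valence electron; P⁺ still has 4 valence electrons.
All are still removing valence electrons, so compare the +1 ions as you would atoms: IE_2 generally rises across a period (higher Z_eff) and falls down a group (larger shell), subject to the usual subshell exceptions.
Valence configurations: Cl⁺ [Ne]3s²3p⁴, Ca⁺ [Ar]4s¹, Mg⁺ [Ne]3s¹, P⁺ [Ne]3s²3p².
Approximate IE_2 values (kJ/mol): Cl 2298, Ca 1145, Mg 1451, P 1907.
Putting it together, IE_2: Ca < Mg < P < Cl.

Cl > P > Mg > Ca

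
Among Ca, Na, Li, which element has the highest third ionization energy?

Li

IE_3 is the cost of taking one more electron from the +2 cation: Ca²⁺ is the bare [Ar] core; Na²⁺ is already 1 electron into the core; Li²⁺ is already 1 electron into the core.
All of these are removing an electron from a noble-gas core or deeper; the smaller core (lower principal quantum number) is held far more tightly, and within a period the higher nuclear charge binds the same core more tightly.
Approximate IE_3 values (kJ/mol): Ca 4912, Na 6910, Li 11815.
So the third ionization energies run Ca < Na < Li.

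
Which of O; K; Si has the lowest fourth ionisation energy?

Si

After 3 electrons have been removed, what remains? O³⁺ still has 3 valence electrons; K³⁺ is already 2 electrons into the core; Si³⁺ still has 1 valence electron.
Usually core removal costs more than valence removal, but here the competition is close: a tightly held n=2 valence electron can cost more to remove than an n=3 core electron, so the actual values have to decide it.
Valence configurations: O³⁺ [He]2s²2p¹, Si³⁺ [Ne]3s¹.
Tabulated IE_4 (kJ/mol): O 7469, K 5877, Si 4356.
Hence IE_4: Si < K < O.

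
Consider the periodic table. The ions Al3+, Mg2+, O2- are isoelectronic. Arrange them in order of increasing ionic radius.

Al3+, Mg2+, O2-

All of these have 10 electrons, so size is governed by nuclear charge alone: the more protons, the stronger the pull on the same electron cloud, and the smaller the ion.
Nuclear charges: Al3+ (Z=13), Mg2+ (Z=12), O2- (Z=8).
Smallest to largest: Al3+ < Mg2+ < O2-.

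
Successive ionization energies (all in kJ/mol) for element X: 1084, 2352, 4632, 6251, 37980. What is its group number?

Look for the largest jump between consecutive ionization energies: IE5/IE4 ≈ 6.1, far larger than any earlier ratio.
That jump marks the point where a core electron is being removed. So the atom has 4 valence electrons.
A main-group element with 4 valence electrons is in group 14.

Group 14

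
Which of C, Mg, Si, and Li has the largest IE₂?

Li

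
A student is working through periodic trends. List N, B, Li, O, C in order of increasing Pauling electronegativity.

Li, B, C, N, O

Electronegativity increases across a period and decreases down a group, tracking effective nuclear charge and atomic size.
All lie in period 2, so electronegativity increases left to right.
So from lowest to highest: Li < B < C < N < O.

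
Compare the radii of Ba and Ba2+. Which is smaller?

Ba2+

Forming Ba2+ removes 2 electrons from Ba. Fewer electrons for the same nuclear charge means less shielding and a higher Z_eff on the remaining electrons, and for main-group metals the entire outer shell is lost.
A cation is smaller than its parent atom: Ba2+ < Ba.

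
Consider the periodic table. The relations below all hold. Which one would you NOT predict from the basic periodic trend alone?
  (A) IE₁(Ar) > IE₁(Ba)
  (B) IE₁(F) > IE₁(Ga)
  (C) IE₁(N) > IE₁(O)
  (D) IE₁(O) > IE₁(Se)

(C)

The general trend: first ionisation energy increases across a period and decreases down a group.
(A) Ar (period 3, group 18) vs Ba (period 6, group 2): the stated order agrees with the simple trend.
(B) F (period 2, group 17) vs Ga (period 4, group 13): the stated order agrees with the simple trend.
(C) N (period 2, group 15) vs O (period 2, group 16): the stated order contradicts the simple trend.
(D) O (period 2, group 16) vs Se (period 4, group 16): the stated order agrees with the simple trend.
The exception is (C): pairing an electron in O's 2p⁴ costs repulsion energy, so O ionizes more easily than half-filled N (2p³).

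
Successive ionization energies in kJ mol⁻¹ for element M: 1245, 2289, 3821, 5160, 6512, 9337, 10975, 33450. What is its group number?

Look for the largest jump between consecutive ionization energies: IE8/IE7 ≈ 3.0, far larger than any earlier ratio.
That jump marks the point where a core electron is being removed. So the atom has 7 valence electrons.
A main-group element with 7 valence electrons is in group 17.

Group 17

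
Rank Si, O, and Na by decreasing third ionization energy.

Na > O > Si

IE_3 is the cost of taking one more electron from the +2 cation: Si²⁺ still has 2 valence electrons; O²⁺ still has 4 valence electrons; Na²⁺ is already 1 electron into the core.
Pulling an electron out of a noble-gas core costs far more than removing a remaining valence electron, so Na sits at the high end of IE_3.
Valence configurations: Si²⁺ [Ne]3s², O²⁺ [He]2s²2p².
Approximate IE_3 values (kJ/mol): Si 3232, O 5300, Na 6910.
So the third ionization energies run Si < O < Na.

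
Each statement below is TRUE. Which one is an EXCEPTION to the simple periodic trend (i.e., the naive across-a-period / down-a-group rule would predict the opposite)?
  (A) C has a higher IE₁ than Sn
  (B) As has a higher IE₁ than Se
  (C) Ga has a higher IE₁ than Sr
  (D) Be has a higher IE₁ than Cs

The general trend: IE₁ increases across a period and decreases down a group.
(A) C (period 2, group 14) vs Sn (period 5, group 14): the stated order agrees with the simple trend.
(B) As (period 4, group 15) vs Se (period 4, group 16): the stated order contradicts the simple trend.
(C) Ga (period 4, group 13) vs Sr (period 5, group 2): the stated order agrees with the simple trend.
(D) Be (period 2, group 2) vs Cs (period 6, group 1): the stated order agrees with the simple trend.
The exception is (B): Se (4p⁴) ionizes more easily than half-filled As (4p³).

(B)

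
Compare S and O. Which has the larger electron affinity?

Electron affinity generally becomes more exothermic across a period toward the halogens and less exothermic down a group.
All are in group 16; the group trend (electron affinity increases up the group) applies, with the exception below.
Note the exception: S has a higher electron affinity than O, contrary to the simple trend — the compact 2p subshell of O repels the added electron more than S's larger 3p does.
For reference (kJ/mol): O 141, S 200.
So S has the larger electron affinity (S > O).

S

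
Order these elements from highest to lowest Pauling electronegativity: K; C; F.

F > C > K

EN rises left→right (higher Z_eff, smaller atoms) and falls top→bottom (larger, more shielded atoms).
These span different periods and groups, so the two trends combine.
C > K: both effects reinforce here, so C is clearly the higher of the two.
F > C: F lies to the right of C in period 2, so the across-period effect alone puts F higher.
For reference (Pauling): C 2.55, F 3.98, K 0.82.
So from highest to lowest: F > C > K.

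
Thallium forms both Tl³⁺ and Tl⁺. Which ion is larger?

Tl⁺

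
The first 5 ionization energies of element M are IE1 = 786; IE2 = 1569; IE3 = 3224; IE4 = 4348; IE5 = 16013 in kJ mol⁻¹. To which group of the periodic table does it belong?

Group 14

Look for the largest jump between consecutive ionization energies: IE5/IE4 ≈ 3.7, far larger than any earlier ratio.
That jump marks the point where a core electron is being removed. So the atom has 4 valence electrons.
A main-group element with 4 valence electrons is in group 14.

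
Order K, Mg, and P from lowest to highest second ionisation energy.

Consider each +1 ion: K⁺ is the bare [Ar] core; Mg⁺ still has 1 valence electron; P⁺ still has 4 valence electrons.
Breaking into a closed-shell core is much more expensive than removing a leftover valence electron — K has the largest IE_2 here.
Valence configurations: Mg⁺ [Ne]3s¹, P⁺ [Ne]3s²3p².
Tabulated IE_2 (kJ/mol): K 3052, Mg 1451, P 1907.
Overall IE_2 order: Mg < P < K.

Mg < P < K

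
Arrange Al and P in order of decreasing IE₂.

P > Al

After 1 electron has been removed, what remains? Al⁺ still has 2 valence electrons; P⁺ still has 4 valence electrons.
All are still removing valence electrons, so compare the +1 ions as you would atoms: IE_2 generally rises across a period (higher Z_eff) and falls down a group (larger shell), subject to the usual subshell exceptions.
Valence configurations: Al⁺ [Ne]3s², P⁺ [Ne]3s²3p².
Approximate IE_2 values (kJ/mol): Al 1817, P 1907.
So the second ionization energies run Al < P.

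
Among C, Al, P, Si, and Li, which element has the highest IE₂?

The second ionization energy removes an electron from the +1 ion. For each element: C⁺ still has 3 valence electrons; Al⁺ still has 2 valence electrons; P⁺ still has 4 valence electrons; Si⁺ still has 3 valence electrons; Li⁺ is the bare [He] core.
Breaking into a closed-shell core is much more expensive than removing a leftover valence electron — Li has the largest IE_2 here.
Valence configurations: C⁺ [He]2s²2p¹, Al⁺ [Ne]3s², P⁺ [Ne]3s²3p², Si⁺ [Ne]3s²3p¹.
Si⁺ loses a lone 3p electron whereas Al⁺ must break into a filled 3s² pair, so IE_2(Al) > IE_2(Si) even though Si has the higher nuclear charge.
Tabulated IE_2 (kJ/mol): C 2353, Al 1817, P 1907, Si 1577, Li 7298.
Hence IE_2: Si < Al < P < C < Li.

Li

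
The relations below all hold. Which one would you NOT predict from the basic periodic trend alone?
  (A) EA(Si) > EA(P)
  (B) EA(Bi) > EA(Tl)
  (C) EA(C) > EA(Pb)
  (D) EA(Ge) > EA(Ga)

(A)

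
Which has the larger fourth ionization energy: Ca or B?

The fourth ionization energy removes an electron from the +3 ion. For each element: Ca³⁺ is already 1 electron into the core; B³⁺ is the bare [He] core.
All of these are removing an electron from a noble-gas core or deeper; the smaller core (lower principal quantum number) is held far more tightly, and within a period the higher nuclear charge binds the same core more tightly.
Approximate IE_4 values (kJ/mol): Ca 6491, B 25026.
Overall IE_4 order: Ca < B.

B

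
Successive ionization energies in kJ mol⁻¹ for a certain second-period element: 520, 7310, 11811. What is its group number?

Look for the largest jump between consecutive ionization energies: IE2/IE1 ≈ 14.1, far larger than any earlier ratio.
That jump marks the point where a core electron is being removed. So the atom has 1 valence electron.
A main-group element with 1 valence electron is in group 1.

Group 1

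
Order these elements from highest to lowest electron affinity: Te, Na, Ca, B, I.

I, Te, Na, B, Ca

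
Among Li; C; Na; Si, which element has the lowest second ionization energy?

The second ionization energy removes an electron from the +1 ion. For each element: Li⁺ is the bare [He] core; C⁺ still has 3 valence electrons; Na⁺ is the bare [Ne] core; Si⁺ still has 3 valence electrons.
Pulling an electron out of a noble-gas core costs far more than removing a remaining valence electron, so Na and Li sit at the high end of IE_2.
Valence configurations: C⁺ [He]2s²2p¹, Si⁺ [Ne]3s²3p¹.
Tabulated IE_2 (kJ/mol): Li 7298, C 2353, Na 4562, Si 1577.
So the second ionization energies run Si < C < Na < Li.

Si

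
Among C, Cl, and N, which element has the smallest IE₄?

Cl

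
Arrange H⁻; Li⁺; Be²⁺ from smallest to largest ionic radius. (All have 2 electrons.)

Be²⁺ < Li⁺ < H⁻

All of these have 2 electrons, so size is governed by nuclear charge alone: the more protons, the stronger the pull on the same electron cloud, and the smaller the ion.
Nuclear charges: Be²⁺ (Z=4), Li⁺ (Z=3), H⁻ (Z=1).
Smallest to largest: Be²⁺ < Li⁺ < H⁻.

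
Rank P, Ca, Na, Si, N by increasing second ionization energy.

Ca < Si < P < N < Na

The second ionization energy removes an electron from the +1 ion. For each element: P⁺ still has 4 valence electrons; Ca⁺ still has 1 valence electron; Na⁺ is the bare [Ne] core; Si⁺ still has 3 valence electrons; N⁺ still has 4 valence electrons.
Breaking into a closed-shell core is much more expensive than removing a leftover valence electron — Na has the largest IE_2 here.
Valence configurations: P⁺ [Ne]3s²3p², Ca⁺ [Ar]4s¹, Si⁺ [Ne]3s²3p¹, N⁺ [He]2s²2p².
Tabulated IE_2 (kJ/mol): P 1907, Ca 1145, Na 4562, Si 1577, N 2856.
Putting it together, IE_2: Ca < Si < P < N < Na.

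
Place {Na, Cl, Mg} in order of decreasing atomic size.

Na, Mg, Cl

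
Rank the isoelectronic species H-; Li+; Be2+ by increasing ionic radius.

Be2+, Li+, H-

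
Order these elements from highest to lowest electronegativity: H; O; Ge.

O > H > Ge

EN rises left→right (higher Z_eff, smaller atoms) and falls top→bottom (larger, more shielded atoms).
Neither a single period nor a single group — weigh both effects.
H > Ge: the two effects oppose for this pair; the down-group effect wins (2.20 vs 2.01).
O > H: period and group pull opposite ways; the across-period shift dominates (3.44 vs 2.20).
Approximate values (Pauling): H 2.20, O 3.44, Ge 2.01.
So from highest to lowest: O > H > Ge.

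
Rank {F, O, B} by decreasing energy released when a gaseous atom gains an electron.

F > O > B

B is in period 2, group 13; O is in period 2, group 16; F is in period 2, group 17.
Adding an electron releases more energy for atoms nearer the top right (short of the noble gases).
All lie in period 2, so electron affinity increases left to right.
So from highest to lowest: F > O > B.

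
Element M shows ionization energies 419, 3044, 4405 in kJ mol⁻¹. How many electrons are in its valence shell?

Look for the largest jump between consecutive ionization energies: IE2/IE1 ≈ 7.3, far larger than any earlier ratio.
That jump marks the point where a core electron is being removed. So the atom has 1 valence electron.

1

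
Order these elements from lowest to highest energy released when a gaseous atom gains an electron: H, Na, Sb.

Na < H < Sb

H is in period 1, group 1; Na is in period 3, group 1; Sb is in period 5, group 15.
EA tends to increase across a period and decrease down a group, though the pattern is less regular than for IE or radius.
Neither a single period nor a single group — weigh both effects.
H > Na: H sits above Na in group 1, so the down-group effect alone puts H higher.
Sb > H: the two effects oppose for this pair; the across-period effect wins (103 vs 73 kJ/mol).
Approximate values (kJ/mol): H 73, Na 53, Sb 103.
So from lowest to highest: Na < H < Sb.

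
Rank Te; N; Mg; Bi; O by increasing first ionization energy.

Bi < Mg < Te < O < N

N is in period 2, group 15; O is in period 2, group 16; Mg is in period 3, group 2; Te is in period 5, group 16; Bi is in period 6, group 15.
First ionization energy rises across a period (greater Z_eff holds electrons more tightly) and falls down a group (valence electrons are farther from the nucleus).
Here both period and group differ, so the two effects have to be weighed against each other.
Mg > Bi: period and group pull opposite ways; the down-group shift dominates (738 vs 703 kJ/mol).
Te > Mg: the two effects oppose for this pair; the across-period effect wins (869 vs 738 kJ/mol).
O > Te: O sits above Te in group 16, so the down-group effect alone puts O higher.
N > O: this pair runs against the simple trend — see the exception note.
Note the exception: N has a higher first ionization energy than O, contrary to the simple trend — pairing an electron in O's 2p⁴ costs repulsion energy, so O ionizes more easily than half-filled N (2p³).
For reference (kJ/mol): N 1402, O 1314, Mg 738, Te 869, Bi 703.
So from lowest to highest: Bi < Mg < Te < O < N.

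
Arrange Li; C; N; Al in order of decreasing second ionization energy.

Li, N, C, Al

IE_2 is the cost of taking one more electron from the +1 cation: Li⁺ is the bare [He] core; C⁺ still has 3 valence electrons; N⁺ still has 4 valence electrons; Al⁺ still has 2 valence electrons.
Breaking into a closed-shell core is much more expensive than removing a leftover valence electron — Li has the largest IE_2 here.
Valence configurations: C⁺ [He]2s²2p¹, N⁺ [He]2s²2p², Al⁺ [Ne]3s².
The numbers (kJ/mol): Li 7298, C 2353, N 2856, Al 1817.
Hence IE_2: Al < C < N < Li.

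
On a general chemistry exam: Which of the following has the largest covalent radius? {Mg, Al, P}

Mg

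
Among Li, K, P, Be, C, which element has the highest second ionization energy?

Li

IE_2 is the cost of taking one more electron from the +1 cation: Li⁺ is the bare [He] core; K⁺ is the bare [Ar] core; P⁺ still has 4 valence electrons; Be⁺ still has 1 valence electron; C⁺ still has 3 valence electrons.
Pulling an electron out of a noble-gas core costs far more than removing a remaining valence electron, so K and Li sit at the high end of IE_2.
Valence configurations: P⁺ [Ne]3s²3p², Be⁺ [He]2s¹, C⁺ [He]2s²2p¹.
Tabulated IE_2 (kJ/mol): Li 7298, K 3052, P 1907, Be 1757, C 2353.
Overall IE_2 order: Be < P < C < K < Li.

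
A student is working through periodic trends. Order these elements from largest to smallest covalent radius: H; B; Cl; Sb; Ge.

H is in period 1, group 1; B is in period 2, group 13; Cl is in period 3, group 17; Ge is in period 4, group 14; Sb is in period 5, group 15.
Radius decreases left→right (rising Z_eff, same n) and increases top→bottom (higher n).
These span different periods and groups, so the two trends combine.
B > H: period and group pull opposite ways; the down-group shift dominates (85 vs 32 pm).
Cl > B: the two effects oppose for this pair; the down-group effect wins (99 vs 85 pm).
Ge > Cl: relative to Cl, both the across-period and down-group shifts push Ge's atomic radius up.
Sb > Ge: period and group pull opposite ways; the down-group shift dominates (140 vs 121 pm).
Tabulated atomic radius (pm): H 32, B 85, Cl 99, Ge 121, Sb 140.
So from largest to smallest: Sb > Ge > Cl > B > H.

Sb > Ge > Cl > B > H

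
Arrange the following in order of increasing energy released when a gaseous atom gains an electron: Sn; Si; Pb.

Pb < Sn < Si

Atoms with high Z_eff and room in the valence shell (especially the halogens) have the most exothermic electron affinities.
All are in group 14, so electron affinity increases up the group.
So from lowest to highest: Pb < Sn < Si.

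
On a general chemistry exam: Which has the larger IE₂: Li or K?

The second ionization energy removes an electron from the +1 ion. For each element: Li⁺ is the bare [He] core; K⁺ is the bare [Ar] core.
All of these are removing an electron from a noble-gas core or deeper; the smaller core (lower principal quantum number) is held far more tightly, and within a period the higher nuclear charge binds the same core more tightly.
The numbers (kJ/mol): Li 7298, K 3052.
So the second ionization energies run K < Li.

Li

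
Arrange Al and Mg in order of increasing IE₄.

Consider each +3 ion: Al³⁺ is the bare [Ne] core; Mg³⁺ is already 1 electron into the core.
All of these are removing an electron from a noble-gas core or deeper; the smaller core (lower principal quantum number) is held far more tightly, and within a period the higher nuclear charge binds the same core more tightly.
The numbers (kJ/mol): Al 11577, Mg 10543.
Overall IE_4 order: Mg < Al.

Mg, Al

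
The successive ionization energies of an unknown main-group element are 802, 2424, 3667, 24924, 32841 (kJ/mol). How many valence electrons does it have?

3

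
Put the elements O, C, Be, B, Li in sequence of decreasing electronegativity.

O, C, B, Be, Li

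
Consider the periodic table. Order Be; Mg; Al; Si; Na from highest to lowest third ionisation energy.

Be > Mg > Na > Si > Al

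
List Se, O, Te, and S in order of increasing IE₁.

O is in period 2, group 16; S is in period 3, group 16; Se is in period 4, group 16; Te is in period 5, group 16.
Across a period the outer electron is held more tightly (higher IE₁); down a group it sits in a higher shell, more shielded, and comes off more easily.
All are in group 16, so first ionization energy increases up the group.
So from lowest to highest: Te < Se < S < O.

Te < Se < S < O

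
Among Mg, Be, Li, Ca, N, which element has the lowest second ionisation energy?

Ca

The second ionization energy removes an electron from the +1 ion. For each element: Mg⁺ still has 1 valence electron; Be⁺ still has 1 valence electron; Li⁺ is the bare [He] core; Ca⁺ still has 1 valence electron; N⁺ still has 4 valence electrons.
Core electrons are held far more tightly than valence electrons, so Li tops the IE_2 order.
Valence configurations: Mg⁺ [Ne]3s¹, Be⁺ [He]2s¹, Ca⁺ [Ar]4s¹, N⁺ [He]2s²2p².
Approximate IE_2 values (kJ/mol): Mg 1451, Be 1757, Li 7298, Ca 1145, N 2856.
Putting it together, IE_2: Ca < Mg < Be < N < Li.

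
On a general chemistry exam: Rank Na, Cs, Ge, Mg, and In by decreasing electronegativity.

Ge > In > Mg > Na > Cs

Na is in period 3, group 1; Mg is in period 3, group 2; Ge is in period 4, group 14; In is in period 5, group 13; Cs is in period 6, group 1.
Smaller atoms with higher effective nuclear charge are more electronegative.
These span different periods and groups, so the two trends combine.
Na > Cs: they share group 1; the group trend gives Na the larger value.
Mg > Na: both are in period 3; the period trend gives Mg the larger value.
In > Mg: the two effects oppose for this pair; the across-period effect wins (1.78 vs 1.31).
Ge > In: both effects reinforce here, so Ge is clearly the higher of the two.
Tabulated electronegativity (Pauling): Na 0.93, Mg 1.31, Ge 2.01, In 1.78, Cs 0.79.
So from highest to lowest: Ge > In > Mg > Na > Cs.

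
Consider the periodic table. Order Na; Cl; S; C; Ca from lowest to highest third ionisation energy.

S < Cl < C < Ca < Na

The third ionization energy removes an electron from the +2 ion. For each element: Na²⁺ is already 1 electron into the core; Cl²⁺ still has 5 valence electrons; S²⁺ still has 4 valence electrons; C²⁺ still has 2 valence electrons; Ca²⁺ is the bare [Ar] core.
Pulling an electron out of a noble-gas core costs far more than removing a remaining valence electron, so Ca and Na sit at the high end of IE_3.
Valence configurations: Cl²⁺ [Ne]3s²3p³, S²⁺ [Ne]3s²3p², C²⁺ [He]2s².
Tabulated IE_3 (kJ/mol): Na 6910, Cl 3822, S 3357, C 4620, Ca 4912.
Overall IE_3 order: S < Cl < C < Ca < Na.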